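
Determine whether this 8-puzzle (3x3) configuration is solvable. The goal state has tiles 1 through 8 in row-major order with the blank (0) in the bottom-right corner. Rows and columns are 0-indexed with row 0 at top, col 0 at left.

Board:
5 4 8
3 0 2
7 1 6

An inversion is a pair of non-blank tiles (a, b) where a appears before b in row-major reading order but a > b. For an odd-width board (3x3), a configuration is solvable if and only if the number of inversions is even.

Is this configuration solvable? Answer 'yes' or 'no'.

Answer: no

Derivation:
Inversions (pairs i<j in row-major order where tile[i] > tile[j] > 0): 17
17 is odd, so the puzzle is not solvable.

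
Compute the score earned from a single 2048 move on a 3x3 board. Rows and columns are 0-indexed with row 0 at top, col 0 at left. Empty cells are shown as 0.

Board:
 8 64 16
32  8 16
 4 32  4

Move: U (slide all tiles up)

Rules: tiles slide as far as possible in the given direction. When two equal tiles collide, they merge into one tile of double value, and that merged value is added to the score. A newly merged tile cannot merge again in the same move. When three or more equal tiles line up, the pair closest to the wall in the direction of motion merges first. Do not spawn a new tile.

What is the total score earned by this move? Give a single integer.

Slide up:
col 0: [8, 32, 4] -> [8, 32, 4]  score +0 (running 0)
col 1: [64, 8, 32] -> [64, 8, 32]  score +0 (running 0)
col 2: [16, 16, 4] -> [32, 4, 0]  score +32 (running 32)
Board after move:
 8 64 32
32  8  4
 4 32  0

Answer: 32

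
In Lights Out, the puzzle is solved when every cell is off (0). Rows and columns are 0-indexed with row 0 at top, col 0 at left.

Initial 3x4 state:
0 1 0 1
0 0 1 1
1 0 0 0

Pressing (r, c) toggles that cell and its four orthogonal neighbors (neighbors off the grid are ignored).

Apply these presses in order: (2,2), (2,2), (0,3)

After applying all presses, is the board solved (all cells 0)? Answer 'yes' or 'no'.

After press 1 at (2,2):
0 1 0 1
0 0 0 1
1 1 1 1

After press 2 at (2,2):
0 1 0 1
0 0 1 1
1 0 0 0

After press 3 at (0,3):
0 1 1 0
0 0 1 0
1 0 0 0

Lights still on: 4

Answer: no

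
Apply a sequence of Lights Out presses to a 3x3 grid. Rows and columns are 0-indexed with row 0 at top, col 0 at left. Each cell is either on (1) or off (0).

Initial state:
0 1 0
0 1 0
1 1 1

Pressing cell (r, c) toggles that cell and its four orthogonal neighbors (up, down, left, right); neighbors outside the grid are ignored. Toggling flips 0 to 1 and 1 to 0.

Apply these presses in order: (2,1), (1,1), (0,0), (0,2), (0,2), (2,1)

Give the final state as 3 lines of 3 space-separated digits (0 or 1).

After press 1 at (2,1):
0 1 0
0 0 0
0 0 0

After press 2 at (1,1):
0 0 0
1 1 1
0 1 0

After press 3 at (0,0):
1 1 0
0 1 1
0 1 0

After press 4 at (0,2):
1 0 1
0 1 0
0 1 0

After press 5 at (0,2):
1 1 0
0 1 1
0 1 0

After press 6 at (2,1):
1 1 0
0 0 1
1 0 1

Answer: 1 1 0
0 0 1
1 0 1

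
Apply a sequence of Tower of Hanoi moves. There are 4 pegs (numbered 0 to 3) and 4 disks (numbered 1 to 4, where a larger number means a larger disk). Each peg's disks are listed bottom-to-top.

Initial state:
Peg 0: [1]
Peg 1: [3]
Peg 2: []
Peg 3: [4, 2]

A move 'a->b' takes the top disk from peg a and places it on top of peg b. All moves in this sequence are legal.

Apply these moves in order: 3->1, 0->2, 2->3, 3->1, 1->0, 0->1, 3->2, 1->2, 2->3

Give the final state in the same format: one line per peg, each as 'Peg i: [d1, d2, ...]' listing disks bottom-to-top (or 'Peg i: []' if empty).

After move 1 (3->1):
Peg 0: [1]
Peg 1: [3, 2]
Peg 2: []
Peg 3: [4]

After move 2 (0->2):
Peg 0: []
Peg 1: [3, 2]
Peg 2: [1]
Peg 3: [4]

After move 3 (2->3):
Peg 0: []
Peg 1: [3, 2]
Peg 2: []
Peg 3: [4, 1]

After move 4 (3->1):
Peg 0: []
Peg 1: [3, 2, 1]
Peg 2: []
Peg 3: [4]

After move 5 (1->0):
Peg 0: [1]
Peg 1: [3, 2]
Peg 2: []
Peg 3: [4]

After move 6 (0->1):
Peg 0: []
Peg 1: [3, 2, 1]
Peg 2: []
Peg 3: [4]

After move 7 (3->2):
Peg 0: []
Peg 1: [3, 2, 1]
Peg 2: [4]
Peg 3: []

After move 8 (1->2):
Peg 0: []
Peg 1: [3, 2]
Peg 2: [4, 1]
Peg 3: []

After move 9 (2->3):
Peg 0: []
Peg 1: [3, 2]
Peg 2: [4]
Peg 3: [1]

Answer: Peg 0: []
Peg 1: [3, 2]
Peg 2: [4]
Peg 3: [1]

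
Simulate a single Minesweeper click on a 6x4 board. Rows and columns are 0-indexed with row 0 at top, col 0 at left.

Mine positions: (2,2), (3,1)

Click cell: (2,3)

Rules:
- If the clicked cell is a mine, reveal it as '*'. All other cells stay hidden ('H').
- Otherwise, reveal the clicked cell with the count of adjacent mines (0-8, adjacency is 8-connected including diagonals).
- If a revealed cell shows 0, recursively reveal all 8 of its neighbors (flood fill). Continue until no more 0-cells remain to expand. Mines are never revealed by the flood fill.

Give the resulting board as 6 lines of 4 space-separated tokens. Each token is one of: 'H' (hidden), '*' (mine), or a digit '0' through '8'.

H H H H
H H H H
H H H 1
H H H H
H H H H
H H H H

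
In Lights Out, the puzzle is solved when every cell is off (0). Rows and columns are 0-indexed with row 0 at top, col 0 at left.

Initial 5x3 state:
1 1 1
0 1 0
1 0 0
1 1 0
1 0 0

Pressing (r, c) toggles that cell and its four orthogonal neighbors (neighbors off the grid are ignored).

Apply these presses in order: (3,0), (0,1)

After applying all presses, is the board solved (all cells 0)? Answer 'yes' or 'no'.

After press 1 at (3,0):
1 1 1
0 1 0
0 0 0
0 0 0
0 0 0

After press 2 at (0,1):
0 0 0
0 0 0
0 0 0
0 0 0
0 0 0

Lights still on: 0

Answer: yes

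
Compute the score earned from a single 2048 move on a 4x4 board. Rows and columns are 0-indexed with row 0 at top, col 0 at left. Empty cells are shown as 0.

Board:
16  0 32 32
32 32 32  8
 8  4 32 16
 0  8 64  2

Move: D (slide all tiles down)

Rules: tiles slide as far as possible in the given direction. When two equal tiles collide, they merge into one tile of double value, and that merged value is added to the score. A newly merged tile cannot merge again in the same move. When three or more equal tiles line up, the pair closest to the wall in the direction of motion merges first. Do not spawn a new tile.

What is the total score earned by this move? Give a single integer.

Answer: 64

Derivation:
Slide down:
col 0: [16, 32, 8, 0] -> [0, 16, 32, 8]  score +0 (running 0)
col 1: [0, 32, 4, 8] -> [0, 32, 4, 8]  score +0 (running 0)
col 2: [32, 32, 32, 64] -> [0, 32, 64, 64]  score +64 (running 64)
col 3: [32, 8, 16, 2] -> [32, 8, 16, 2]  score +0 (running 64)
Board after move:
 0  0  0 32
16 32 32  8
32  4 64 16
 8  8 64  2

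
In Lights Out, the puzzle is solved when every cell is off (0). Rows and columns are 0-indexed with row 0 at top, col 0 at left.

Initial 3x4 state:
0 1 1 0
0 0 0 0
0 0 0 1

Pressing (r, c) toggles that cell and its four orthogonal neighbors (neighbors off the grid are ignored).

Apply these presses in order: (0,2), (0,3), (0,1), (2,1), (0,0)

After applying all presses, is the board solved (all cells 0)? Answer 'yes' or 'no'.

Answer: no

Derivation:
After press 1 at (0,2):
0 0 0 1
0 0 1 0
0 0 0 1

After press 2 at (0,3):
0 0 1 0
0 0 1 1
0 0 0 1

After press 3 at (0,1):
1 1 0 0
0 1 1 1
0 0 0 1

After press 4 at (2,1):
1 1 0 0
0 0 1 1
1 1 1 1

After press 5 at (0,0):
0 0 0 0
1 0 1 1
1 1 1 1

Lights still on: 7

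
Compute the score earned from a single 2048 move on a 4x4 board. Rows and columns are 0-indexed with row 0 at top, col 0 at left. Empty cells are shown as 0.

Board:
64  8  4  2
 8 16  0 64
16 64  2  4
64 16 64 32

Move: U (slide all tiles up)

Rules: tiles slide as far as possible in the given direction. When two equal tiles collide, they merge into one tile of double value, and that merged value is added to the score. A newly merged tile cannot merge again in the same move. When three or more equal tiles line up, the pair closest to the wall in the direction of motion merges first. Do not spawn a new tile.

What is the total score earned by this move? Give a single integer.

Slide up:
col 0: [64, 8, 16, 64] -> [64, 8, 16, 64]  score +0 (running 0)
col 1: [8, 16, 64, 16] -> [8, 16, 64, 16]  score +0 (running 0)
col 2: [4, 0, 2, 64] -> [4, 2, 64, 0]  score +0 (running 0)
col 3: [2, 64, 4, 32] -> [2, 64, 4, 32]  score +0 (running 0)
Board after move:
64  8  4  2
 8 16  2 64
16 64 64  4
64 16  0 32

Answer: 0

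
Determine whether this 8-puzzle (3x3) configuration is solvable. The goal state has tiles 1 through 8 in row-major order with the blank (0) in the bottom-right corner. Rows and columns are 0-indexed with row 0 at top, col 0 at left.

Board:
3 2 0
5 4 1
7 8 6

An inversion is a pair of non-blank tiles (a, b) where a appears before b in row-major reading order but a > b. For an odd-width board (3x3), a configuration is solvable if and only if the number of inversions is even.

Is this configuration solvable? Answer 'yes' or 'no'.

Inversions (pairs i<j in row-major order where tile[i] > tile[j] > 0): 8
8 is even, so the puzzle is solvable.

Answer: yes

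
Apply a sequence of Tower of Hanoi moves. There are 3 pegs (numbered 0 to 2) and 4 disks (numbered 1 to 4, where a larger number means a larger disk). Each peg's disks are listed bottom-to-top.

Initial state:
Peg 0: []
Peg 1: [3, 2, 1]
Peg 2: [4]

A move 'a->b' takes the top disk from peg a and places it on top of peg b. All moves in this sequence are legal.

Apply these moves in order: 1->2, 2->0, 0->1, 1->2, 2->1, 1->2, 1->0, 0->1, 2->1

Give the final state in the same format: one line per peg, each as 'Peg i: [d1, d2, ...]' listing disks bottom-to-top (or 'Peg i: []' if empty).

Answer: Peg 0: []
Peg 1: [3, 2, 1]
Peg 2: [4]

Derivation:
After move 1 (1->2):
Peg 0: []
Peg 1: [3, 2]
Peg 2: [4, 1]

After move 2 (2->0):
Peg 0: [1]
Peg 1: [3, 2]
Peg 2: [4]

After move 3 (0->1):
Peg 0: []
Peg 1: [3, 2, 1]
Peg 2: [4]

After move 4 (1->2):
Peg 0: []
Peg 1: [3, 2]
Peg 2: [4, 1]

After move 5 (2->1):
Peg 0: []
Peg 1: [3, 2, 1]
Peg 2: [4]

After move 6 (1->2):
Peg 0: []
Peg 1: [3, 2]
Peg 2: [4, 1]

After move 7 (1->0):
Peg 0: [2]
Peg 1: [3]
Peg 2: [4, 1]

After move 8 (0->1):
Peg 0: []
Peg 1: [3, 2]
Peg 2: [4, 1]

After move 9 (2->1):
Peg 0: []
Peg 1: [3, 2, 1]
Peg 2: [4]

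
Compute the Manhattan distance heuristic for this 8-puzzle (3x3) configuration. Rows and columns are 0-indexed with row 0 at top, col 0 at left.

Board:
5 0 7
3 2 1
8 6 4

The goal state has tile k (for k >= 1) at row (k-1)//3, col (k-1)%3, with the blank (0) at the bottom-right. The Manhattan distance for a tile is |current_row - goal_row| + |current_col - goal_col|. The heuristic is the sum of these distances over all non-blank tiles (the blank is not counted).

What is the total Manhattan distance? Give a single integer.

Answer: 19

Derivation:
Tile 5: (0,0)->(1,1) = 2
Tile 7: (0,2)->(2,0) = 4
Tile 3: (1,0)->(0,2) = 3
Tile 2: (1,1)->(0,1) = 1
Tile 1: (1,2)->(0,0) = 3
Tile 8: (2,0)->(2,1) = 1
Tile 6: (2,1)->(1,2) = 2
Tile 4: (2,2)->(1,0) = 3
Sum: 2 + 4 + 3 + 1 + 3 + 1 + 2 + 3 = 19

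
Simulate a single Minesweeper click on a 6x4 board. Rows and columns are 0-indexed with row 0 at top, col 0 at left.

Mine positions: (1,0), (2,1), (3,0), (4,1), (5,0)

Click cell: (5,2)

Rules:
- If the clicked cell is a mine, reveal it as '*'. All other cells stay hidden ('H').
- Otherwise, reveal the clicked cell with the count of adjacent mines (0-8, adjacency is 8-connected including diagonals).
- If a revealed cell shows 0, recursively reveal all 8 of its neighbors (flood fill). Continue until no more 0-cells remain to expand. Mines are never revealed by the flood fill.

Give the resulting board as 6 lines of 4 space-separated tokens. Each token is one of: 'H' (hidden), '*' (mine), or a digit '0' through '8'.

H H H H
H H H H
H H H H
H H H H
H H H H
H H 1 H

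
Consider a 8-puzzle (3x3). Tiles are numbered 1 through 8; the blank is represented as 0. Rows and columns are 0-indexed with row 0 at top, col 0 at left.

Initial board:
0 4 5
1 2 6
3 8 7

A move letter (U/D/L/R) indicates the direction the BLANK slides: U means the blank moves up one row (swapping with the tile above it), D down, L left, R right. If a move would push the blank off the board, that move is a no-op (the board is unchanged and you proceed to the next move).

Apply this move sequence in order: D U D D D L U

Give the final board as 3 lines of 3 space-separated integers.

Answer: 1 4 5
0 2 6
3 8 7

Derivation:
After move 1 (D):
1 4 5
0 2 6
3 8 7

After move 2 (U):
0 4 5
1 2 6
3 8 7

After move 3 (D):
1 4 5
0 2 6
3 8 7

After move 4 (D):
1 4 5
3 2 6
0 8 7

After move 5 (D):
1 4 5
3 2 6
0 8 7

After move 6 (L):
1 4 5
3 2 6
0 8 7

After move 7 (U):
1 4 5
0 2 6
3 8 7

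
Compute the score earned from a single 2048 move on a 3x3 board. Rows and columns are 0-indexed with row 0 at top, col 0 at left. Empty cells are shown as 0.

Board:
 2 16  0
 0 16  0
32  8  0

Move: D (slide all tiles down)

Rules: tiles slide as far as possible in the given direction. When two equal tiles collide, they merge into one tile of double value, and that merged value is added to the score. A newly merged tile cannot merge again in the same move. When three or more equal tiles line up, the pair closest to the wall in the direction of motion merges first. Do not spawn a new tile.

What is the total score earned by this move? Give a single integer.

Answer: 32

Derivation:
Slide down:
col 0: [2, 0, 32] -> [0, 2, 32]  score +0 (running 0)
col 1: [16, 16, 8] -> [0, 32, 8]  score +32 (running 32)
col 2: [0, 0, 0] -> [0, 0, 0]  score +0 (running 32)
Board after move:
 0  0  0
 2 32  0
32  8  0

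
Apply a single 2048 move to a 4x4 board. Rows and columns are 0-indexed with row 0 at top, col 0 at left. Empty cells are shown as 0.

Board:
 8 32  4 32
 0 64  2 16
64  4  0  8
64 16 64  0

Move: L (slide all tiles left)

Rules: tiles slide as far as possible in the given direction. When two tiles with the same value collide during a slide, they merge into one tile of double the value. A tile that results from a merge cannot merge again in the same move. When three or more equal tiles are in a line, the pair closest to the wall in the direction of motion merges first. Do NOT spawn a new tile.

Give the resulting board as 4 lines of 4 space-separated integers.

Answer:  8 32  4 32
64  2 16  0
64  4  8  0
64 16 64  0

Derivation:
Slide left:
row 0: [8, 32, 4, 32] -> [8, 32, 4, 32]
row 1: [0, 64, 2, 16] -> [64, 2, 16, 0]
row 2: [64, 4, 0, 8] -> [64, 4, 8, 0]
row 3: [64, 16, 64, 0] -> [64, 16, 64, 0]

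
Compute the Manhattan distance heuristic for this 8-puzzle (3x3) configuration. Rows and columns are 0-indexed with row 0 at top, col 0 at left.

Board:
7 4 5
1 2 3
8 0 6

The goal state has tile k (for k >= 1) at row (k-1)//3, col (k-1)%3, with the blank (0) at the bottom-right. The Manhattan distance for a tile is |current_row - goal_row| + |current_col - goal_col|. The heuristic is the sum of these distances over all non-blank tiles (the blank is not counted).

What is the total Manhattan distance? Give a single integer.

Answer: 11

Derivation:
Tile 7: (0,0)->(2,0) = 2
Tile 4: (0,1)->(1,0) = 2
Tile 5: (0,2)->(1,1) = 2
Tile 1: (1,0)->(0,0) = 1
Tile 2: (1,1)->(0,1) = 1
Tile 3: (1,2)->(0,2) = 1
Tile 8: (2,0)->(2,1) = 1
Tile 6: (2,2)->(1,2) = 1
Sum: 2 + 2 + 2 + 1 + 1 + 1 + 1 + 1 = 11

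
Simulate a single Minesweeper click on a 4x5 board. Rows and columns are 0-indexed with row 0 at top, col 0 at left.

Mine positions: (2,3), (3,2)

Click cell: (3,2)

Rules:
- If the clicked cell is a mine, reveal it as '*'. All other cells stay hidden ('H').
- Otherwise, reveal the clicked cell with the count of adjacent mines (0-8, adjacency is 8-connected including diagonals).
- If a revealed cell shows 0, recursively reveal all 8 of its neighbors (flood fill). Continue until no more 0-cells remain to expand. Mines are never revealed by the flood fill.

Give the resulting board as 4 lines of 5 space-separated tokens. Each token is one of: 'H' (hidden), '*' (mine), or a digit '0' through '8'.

H H H H H
H H H H H
H H H H H
H H * H H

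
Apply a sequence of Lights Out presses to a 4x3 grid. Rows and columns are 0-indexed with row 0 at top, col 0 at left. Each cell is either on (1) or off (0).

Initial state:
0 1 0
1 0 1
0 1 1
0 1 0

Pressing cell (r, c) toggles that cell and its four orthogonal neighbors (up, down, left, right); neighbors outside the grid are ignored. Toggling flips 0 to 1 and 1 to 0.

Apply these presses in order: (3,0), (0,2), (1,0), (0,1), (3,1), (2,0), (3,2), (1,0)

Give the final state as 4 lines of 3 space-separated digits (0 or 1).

Answer: 1 1 0
0 1 0
0 1 0
1 0 0

Derivation:
After press 1 at (3,0):
0 1 0
1 0 1
1 1 1
1 0 0

After press 2 at (0,2):
0 0 1
1 0 0
1 1 1
1 0 0

After press 3 at (1,0):
1 0 1
0 1 0
0 1 1
1 0 0

After press 4 at (0,1):
0 1 0
0 0 0
0 1 1
1 0 0

After press 5 at (3,1):
0 1 0
0 0 0
0 0 1
0 1 1

After press 6 at (2,0):
0 1 0
1 0 0
1 1 1
1 1 1

After press 7 at (3,2):
0 1 0
1 0 0
1 1 0
1 0 0

After press 8 at (1,0):
1 1 0
0 1 0
0 1 0
1 0 0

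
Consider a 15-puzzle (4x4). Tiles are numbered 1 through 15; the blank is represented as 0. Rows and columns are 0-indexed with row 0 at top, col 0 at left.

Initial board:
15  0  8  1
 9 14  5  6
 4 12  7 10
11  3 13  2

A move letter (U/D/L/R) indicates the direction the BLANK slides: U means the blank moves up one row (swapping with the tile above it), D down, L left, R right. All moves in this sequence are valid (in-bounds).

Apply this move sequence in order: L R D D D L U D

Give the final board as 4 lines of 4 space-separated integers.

Answer: 15 14  8  1
 9 12  5  6
 4  3  7 10
 0 11 13  2

Derivation:
After move 1 (L):
 0 15  8  1
 9 14  5  6
 4 12  7 10
11  3 13  2

After move 2 (R):
15  0  8  1
 9 14  5  6
 4 12  7 10
11  3 13  2

After move 3 (D):
15 14  8  1
 9  0  5  6
 4 12  7 10
11  3 13  2

After move 4 (D):
15 14  8  1
 9 12  5  6
 4  0  7 10
11  3 13  2

After move 5 (D):
15 14  8  1
 9 12  5  6
 4  3  7 10
11  0 13  2

After move 6 (L):
15 14  8  1
 9 12  5  6
 4  3  7 10
 0 11 13  2

After move 7 (U):
15 14  8  1
 9 12  5  6
 0  3  7 10
 4 11 13  2

After move 8 (D):
15 14  8  1
 9 12  5  6
 4  3  7 10
 0 11 13  2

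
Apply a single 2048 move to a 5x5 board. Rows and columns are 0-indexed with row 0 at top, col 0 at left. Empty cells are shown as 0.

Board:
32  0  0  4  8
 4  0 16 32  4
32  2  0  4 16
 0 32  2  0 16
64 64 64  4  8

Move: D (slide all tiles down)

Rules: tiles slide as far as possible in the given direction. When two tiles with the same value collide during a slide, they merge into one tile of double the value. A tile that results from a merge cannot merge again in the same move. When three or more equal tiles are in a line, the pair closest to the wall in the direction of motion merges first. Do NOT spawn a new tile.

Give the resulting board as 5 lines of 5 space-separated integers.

Slide down:
col 0: [32, 4, 32, 0, 64] -> [0, 32, 4, 32, 64]
col 1: [0, 0, 2, 32, 64] -> [0, 0, 2, 32, 64]
col 2: [0, 16, 0, 2, 64] -> [0, 0, 16, 2, 64]
col 3: [4, 32, 4, 0, 4] -> [0, 0, 4, 32, 8]
col 4: [8, 4, 16, 16, 8] -> [0, 8, 4, 32, 8]

Answer:  0  0  0  0  0
32  0  0  0  8
 4  2 16  4  4
32 32  2 32 32
64 64 64  8  8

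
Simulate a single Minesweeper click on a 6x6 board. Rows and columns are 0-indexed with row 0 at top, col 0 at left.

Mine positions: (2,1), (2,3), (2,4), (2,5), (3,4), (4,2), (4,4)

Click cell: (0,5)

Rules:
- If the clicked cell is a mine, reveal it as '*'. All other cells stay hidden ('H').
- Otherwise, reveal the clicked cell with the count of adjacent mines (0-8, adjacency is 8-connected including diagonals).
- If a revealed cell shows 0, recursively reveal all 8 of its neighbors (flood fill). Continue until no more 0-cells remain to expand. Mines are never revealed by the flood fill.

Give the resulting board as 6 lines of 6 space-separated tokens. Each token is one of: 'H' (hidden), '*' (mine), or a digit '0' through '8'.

0 0 0 0 0 0
1 1 2 2 3 2
H H H H H H
H H H H H H
H H H H H H
H H H H H H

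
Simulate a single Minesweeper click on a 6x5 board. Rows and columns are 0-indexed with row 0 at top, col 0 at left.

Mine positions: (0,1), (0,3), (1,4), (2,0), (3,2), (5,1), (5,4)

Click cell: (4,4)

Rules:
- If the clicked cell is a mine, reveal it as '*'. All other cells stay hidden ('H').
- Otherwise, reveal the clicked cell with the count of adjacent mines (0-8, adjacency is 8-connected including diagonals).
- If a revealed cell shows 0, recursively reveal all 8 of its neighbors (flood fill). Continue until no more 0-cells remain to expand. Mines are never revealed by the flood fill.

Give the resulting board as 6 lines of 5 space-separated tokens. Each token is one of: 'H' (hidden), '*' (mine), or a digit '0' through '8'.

H H H H H
H H H H H
H H H H H
H H H H H
H H H H 1
H H H H H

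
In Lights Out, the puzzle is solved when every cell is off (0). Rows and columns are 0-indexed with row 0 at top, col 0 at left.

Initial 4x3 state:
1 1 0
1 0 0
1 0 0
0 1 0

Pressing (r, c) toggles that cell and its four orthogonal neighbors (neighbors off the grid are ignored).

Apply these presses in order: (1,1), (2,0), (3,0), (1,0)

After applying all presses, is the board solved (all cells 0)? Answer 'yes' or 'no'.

After press 1 at (1,1):
1 0 0
0 1 1
1 1 0
0 1 0

After press 2 at (2,0):
1 0 0
1 1 1
0 0 0
1 1 0

After press 3 at (3,0):
1 0 0
1 1 1
1 0 0
0 0 0

After press 4 at (1,0):
0 0 0
0 0 1
0 0 0
0 0 0

Lights still on: 1

Answer: no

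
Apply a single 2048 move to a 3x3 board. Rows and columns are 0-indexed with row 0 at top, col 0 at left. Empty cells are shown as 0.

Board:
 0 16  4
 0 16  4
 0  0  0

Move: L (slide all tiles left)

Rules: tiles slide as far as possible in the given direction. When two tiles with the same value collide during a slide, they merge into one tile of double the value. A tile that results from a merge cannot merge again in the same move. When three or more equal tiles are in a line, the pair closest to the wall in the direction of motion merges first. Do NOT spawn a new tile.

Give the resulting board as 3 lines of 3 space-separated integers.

Answer: 16  4  0
16  4  0
 0  0  0

Derivation:
Slide left:
row 0: [0, 16, 4] -> [16, 4, 0]
row 1: [0, 16, 4] -> [16, 4, 0]
row 2: [0, 0, 0] -> [0, 0, 0]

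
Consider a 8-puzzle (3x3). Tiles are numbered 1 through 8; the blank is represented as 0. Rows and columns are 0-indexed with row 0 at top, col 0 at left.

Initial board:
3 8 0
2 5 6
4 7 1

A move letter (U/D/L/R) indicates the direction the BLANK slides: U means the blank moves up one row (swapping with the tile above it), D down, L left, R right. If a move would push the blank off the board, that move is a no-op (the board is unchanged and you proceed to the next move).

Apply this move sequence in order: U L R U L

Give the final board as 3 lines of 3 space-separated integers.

Answer: 3 0 8
2 5 6
4 7 1

Derivation:
After move 1 (U):
3 8 0
2 5 6
4 7 1

After move 2 (L):
3 0 8
2 5 6
4 7 1

After move 3 (R):
3 8 0
2 5 6
4 7 1

After move 4 (U):
3 8 0
2 5 6
4 7 1

After move 5 (L):
3 0 8
2 5 6
4 7 1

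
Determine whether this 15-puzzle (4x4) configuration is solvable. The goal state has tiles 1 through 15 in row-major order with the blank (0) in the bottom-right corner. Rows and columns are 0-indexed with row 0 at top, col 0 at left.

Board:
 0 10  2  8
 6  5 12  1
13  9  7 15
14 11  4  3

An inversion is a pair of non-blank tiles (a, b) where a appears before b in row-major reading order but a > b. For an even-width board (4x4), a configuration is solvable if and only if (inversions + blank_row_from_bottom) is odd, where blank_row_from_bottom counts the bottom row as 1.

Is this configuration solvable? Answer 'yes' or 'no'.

Answer: yes

Derivation:
Inversions: 49
Blank is in row 0 (0-indexed from top), which is row 4 counting from the bottom (bottom = 1).
49 + 4 = 53, which is odd, so the puzzle is solvable.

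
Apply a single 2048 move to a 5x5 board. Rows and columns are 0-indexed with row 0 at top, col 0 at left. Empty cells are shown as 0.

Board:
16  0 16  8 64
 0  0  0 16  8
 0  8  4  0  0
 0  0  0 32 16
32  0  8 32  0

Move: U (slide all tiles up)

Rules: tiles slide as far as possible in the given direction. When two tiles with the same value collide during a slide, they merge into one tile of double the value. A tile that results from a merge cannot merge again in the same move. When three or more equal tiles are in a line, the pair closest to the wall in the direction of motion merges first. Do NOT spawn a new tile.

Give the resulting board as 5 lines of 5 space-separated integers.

Answer: 16  8 16  8 64
32  0  4 16  8
 0  0  8 64 16
 0  0  0  0  0
 0  0  0  0  0

Derivation:
Slide up:
col 0: [16, 0, 0, 0, 32] -> [16, 32, 0, 0, 0]
col 1: [0, 0, 8, 0, 0] -> [8, 0, 0, 0, 0]
col 2: [16, 0, 4, 0, 8] -> [16, 4, 8, 0, 0]
col 3: [8, 16, 0, 32, 32] -> [8, 16, 64, 0, 0]
col 4: [64, 8, 0, 16, 0] -> [64, 8, 16, 0, 0]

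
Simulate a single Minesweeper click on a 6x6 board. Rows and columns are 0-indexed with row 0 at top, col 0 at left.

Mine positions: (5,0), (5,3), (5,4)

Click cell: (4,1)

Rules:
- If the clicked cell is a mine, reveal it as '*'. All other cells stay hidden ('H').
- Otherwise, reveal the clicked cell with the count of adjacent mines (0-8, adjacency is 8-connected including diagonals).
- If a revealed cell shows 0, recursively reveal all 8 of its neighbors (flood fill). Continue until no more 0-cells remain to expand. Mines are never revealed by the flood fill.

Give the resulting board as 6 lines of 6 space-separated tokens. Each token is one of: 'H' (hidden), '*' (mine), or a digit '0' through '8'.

H H H H H H
H H H H H H
H H H H H H
H H H H H H
H 1 H H H H
H H H H H H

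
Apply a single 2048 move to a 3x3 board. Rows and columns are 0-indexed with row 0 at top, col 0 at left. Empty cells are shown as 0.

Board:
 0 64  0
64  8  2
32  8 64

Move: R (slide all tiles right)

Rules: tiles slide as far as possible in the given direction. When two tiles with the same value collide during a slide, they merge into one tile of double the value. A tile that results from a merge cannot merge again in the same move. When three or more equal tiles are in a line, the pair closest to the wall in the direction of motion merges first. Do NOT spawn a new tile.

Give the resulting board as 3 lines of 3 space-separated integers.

Slide right:
row 0: [0, 64, 0] -> [0, 0, 64]
row 1: [64, 8, 2] -> [64, 8, 2]
row 2: [32, 8, 64] -> [32, 8, 64]

Answer:  0  0 64
64  8  2
32  8 64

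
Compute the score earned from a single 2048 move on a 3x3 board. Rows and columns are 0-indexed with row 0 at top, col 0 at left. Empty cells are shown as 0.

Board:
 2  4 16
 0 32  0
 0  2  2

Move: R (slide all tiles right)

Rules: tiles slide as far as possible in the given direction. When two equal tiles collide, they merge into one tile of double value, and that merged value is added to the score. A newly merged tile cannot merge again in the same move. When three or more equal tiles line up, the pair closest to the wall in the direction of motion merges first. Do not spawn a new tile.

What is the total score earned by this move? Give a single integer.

Answer: 4

Derivation:
Slide right:
row 0: [2, 4, 16] -> [2, 4, 16]  score +0 (running 0)
row 1: [0, 32, 0] -> [0, 0, 32]  score +0 (running 0)
row 2: [0, 2, 2] -> [0, 0, 4]  score +4 (running 4)
Board after move:
 2  4 16
 0  0 32
 0  0  4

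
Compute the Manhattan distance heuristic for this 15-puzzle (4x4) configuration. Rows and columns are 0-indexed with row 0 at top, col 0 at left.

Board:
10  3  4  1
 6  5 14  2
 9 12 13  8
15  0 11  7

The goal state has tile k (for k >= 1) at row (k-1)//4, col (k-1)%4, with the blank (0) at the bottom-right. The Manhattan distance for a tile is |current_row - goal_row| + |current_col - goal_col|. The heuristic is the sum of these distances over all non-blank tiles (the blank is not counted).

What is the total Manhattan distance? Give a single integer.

Tile 10: (0,0)->(2,1) = 3
Tile 3: (0,1)->(0,2) = 1
Tile 4: (0,2)->(0,3) = 1
Tile 1: (0,3)->(0,0) = 3
Tile 6: (1,0)->(1,1) = 1
Tile 5: (1,1)->(1,0) = 1
Tile 14: (1,2)->(3,1) = 3
Tile 2: (1,3)->(0,1) = 3
Tile 9: (2,0)->(2,0) = 0
Tile 12: (2,1)->(2,3) = 2
Tile 13: (2,2)->(3,0) = 3
Tile 8: (2,3)->(1,3) = 1
Tile 15: (3,0)->(3,2) = 2
Tile 11: (3,2)->(2,2) = 1
Tile 7: (3,3)->(1,2) = 3
Sum: 3 + 1 + 1 + 3 + 1 + 1 + 3 + 3 + 0 + 2 + 3 + 1 + 2 + 1 + 3 = 28

Answer: 28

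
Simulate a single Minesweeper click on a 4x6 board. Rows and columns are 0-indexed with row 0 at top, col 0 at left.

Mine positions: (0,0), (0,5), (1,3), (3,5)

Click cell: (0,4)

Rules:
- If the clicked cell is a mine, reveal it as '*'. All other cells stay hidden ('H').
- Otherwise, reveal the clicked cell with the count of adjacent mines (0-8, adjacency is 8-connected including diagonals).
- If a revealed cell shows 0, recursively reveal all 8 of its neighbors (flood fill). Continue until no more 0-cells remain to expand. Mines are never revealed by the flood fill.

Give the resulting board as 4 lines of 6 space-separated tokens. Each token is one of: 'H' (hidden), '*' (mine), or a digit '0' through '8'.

H H H H 2 H
H H H H H H
H H H H H H
H H H H H H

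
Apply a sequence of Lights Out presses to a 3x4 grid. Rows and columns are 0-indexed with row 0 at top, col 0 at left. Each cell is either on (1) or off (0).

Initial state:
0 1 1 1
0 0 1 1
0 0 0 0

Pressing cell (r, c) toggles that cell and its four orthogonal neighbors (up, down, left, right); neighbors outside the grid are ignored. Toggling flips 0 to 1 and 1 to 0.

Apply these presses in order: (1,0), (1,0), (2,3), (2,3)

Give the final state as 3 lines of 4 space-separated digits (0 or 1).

Answer: 0 1 1 1
0 0 1 1
0 0 0 0

Derivation:
After press 1 at (1,0):
1 1 1 1
1 1 1 1
1 0 0 0

After press 2 at (1,0):
0 1 1 1
0 0 1 1
0 0 0 0

After press 3 at (2,3):
0 1 1 1
0 0 1 0
0 0 1 1

After press 4 at (2,3):
0 1 1 1
0 0 1 1
0 0 0 0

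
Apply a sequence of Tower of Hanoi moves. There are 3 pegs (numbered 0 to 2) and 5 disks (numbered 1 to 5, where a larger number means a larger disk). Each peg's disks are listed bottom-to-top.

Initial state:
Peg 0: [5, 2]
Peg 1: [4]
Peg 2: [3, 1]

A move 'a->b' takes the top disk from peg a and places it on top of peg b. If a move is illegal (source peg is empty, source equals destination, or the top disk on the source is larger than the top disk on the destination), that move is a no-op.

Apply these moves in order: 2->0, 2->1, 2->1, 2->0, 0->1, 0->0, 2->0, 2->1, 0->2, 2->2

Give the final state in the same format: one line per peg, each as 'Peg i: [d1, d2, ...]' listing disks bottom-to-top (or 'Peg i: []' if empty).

Answer: Peg 0: [5]
Peg 1: [4, 3, 1]
Peg 2: [2]

Derivation:
After move 1 (2->0):
Peg 0: [5, 2, 1]
Peg 1: [4]
Peg 2: [3]

After move 2 (2->1):
Peg 0: [5, 2, 1]
Peg 1: [4, 3]
Peg 2: []

After move 3 (2->1):
Peg 0: [5, 2, 1]
Peg 1: [4, 3]
Peg 2: []

After move 4 (2->0):
Peg 0: [5, 2, 1]
Peg 1: [4, 3]
Peg 2: []

After move 5 (0->1):
Peg 0: [5, 2]
Peg 1: [4, 3, 1]
Peg 2: []

After move 6 (0->0):
Peg 0: [5, 2]
Peg 1: [4, 3, 1]
Peg 2: []

After move 7 (2->0):
Peg 0: [5, 2]
Peg 1: [4, 3, 1]
Peg 2: []

After move 8 (2->1):
Peg 0: [5, 2]
Peg 1: [4, 3, 1]
Peg 2: []

After move 9 (0->2):
Peg 0: [5]
Peg 1: [4, 3, 1]
Peg 2: [2]

After move 10 (2->2):
Peg 0: [5]
Peg 1: [4, 3, 1]
Peg 2: [2]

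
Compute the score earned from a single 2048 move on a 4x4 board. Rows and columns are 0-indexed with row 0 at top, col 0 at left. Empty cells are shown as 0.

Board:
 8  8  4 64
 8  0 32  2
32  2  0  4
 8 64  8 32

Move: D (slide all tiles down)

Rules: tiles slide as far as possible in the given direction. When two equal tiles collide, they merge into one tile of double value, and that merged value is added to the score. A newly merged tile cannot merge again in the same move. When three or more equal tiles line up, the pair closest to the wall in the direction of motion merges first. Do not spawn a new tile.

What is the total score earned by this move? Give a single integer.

Slide down:
col 0: [8, 8, 32, 8] -> [0, 16, 32, 8]  score +16 (running 16)
col 1: [8, 0, 2, 64] -> [0, 8, 2, 64]  score +0 (running 16)
col 2: [4, 32, 0, 8] -> [0, 4, 32, 8]  score +0 (running 16)
col 3: [64, 2, 4, 32] -> [64, 2, 4, 32]  score +0 (running 16)
Board after move:
 0  0  0 64
16  8  4  2
32  2 32  4
 8 64  8 32

Answer: 16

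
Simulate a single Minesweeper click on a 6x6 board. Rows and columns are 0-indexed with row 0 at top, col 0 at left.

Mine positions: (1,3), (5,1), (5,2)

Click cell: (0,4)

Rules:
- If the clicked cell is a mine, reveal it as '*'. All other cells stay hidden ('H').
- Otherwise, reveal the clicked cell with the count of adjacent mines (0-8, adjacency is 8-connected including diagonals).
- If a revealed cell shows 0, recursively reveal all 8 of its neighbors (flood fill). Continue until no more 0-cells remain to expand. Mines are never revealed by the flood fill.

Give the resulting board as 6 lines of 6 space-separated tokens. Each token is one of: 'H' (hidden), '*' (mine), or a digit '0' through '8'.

H H H H 1 H
H H H H H H
H H H H H H
H H H H H H
H H H H H H
H H H H H H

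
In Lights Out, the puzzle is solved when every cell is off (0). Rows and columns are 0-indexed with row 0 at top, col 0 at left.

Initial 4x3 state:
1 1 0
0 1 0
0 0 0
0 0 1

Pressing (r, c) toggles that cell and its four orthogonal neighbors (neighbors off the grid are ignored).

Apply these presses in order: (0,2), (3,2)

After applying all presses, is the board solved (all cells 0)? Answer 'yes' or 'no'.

After press 1 at (0,2):
1 0 1
0 1 1
0 0 0
0 0 1

After press 2 at (3,2):
1 0 1
0 1 1
0 0 1
0 1 0

Lights still on: 6

Answer: no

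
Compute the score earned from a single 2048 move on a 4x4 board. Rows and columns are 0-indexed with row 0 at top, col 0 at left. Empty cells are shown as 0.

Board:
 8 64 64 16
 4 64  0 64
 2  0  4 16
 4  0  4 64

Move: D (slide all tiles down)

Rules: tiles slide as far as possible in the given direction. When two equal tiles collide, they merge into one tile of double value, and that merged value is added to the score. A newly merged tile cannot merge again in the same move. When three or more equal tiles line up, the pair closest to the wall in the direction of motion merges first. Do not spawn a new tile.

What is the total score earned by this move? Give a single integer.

Answer: 136

Derivation:
Slide down:
col 0: [8, 4, 2, 4] -> [8, 4, 2, 4]  score +0 (running 0)
col 1: [64, 64, 0, 0] -> [0, 0, 0, 128]  score +128 (running 128)
col 2: [64, 0, 4, 4] -> [0, 0, 64, 8]  score +8 (running 136)
col 3: [16, 64, 16, 64] -> [16, 64, 16, 64]  score +0 (running 136)
Board after move:
  8   0   0  16
  4   0   0  64
  2   0  64  16
  4 128   8  64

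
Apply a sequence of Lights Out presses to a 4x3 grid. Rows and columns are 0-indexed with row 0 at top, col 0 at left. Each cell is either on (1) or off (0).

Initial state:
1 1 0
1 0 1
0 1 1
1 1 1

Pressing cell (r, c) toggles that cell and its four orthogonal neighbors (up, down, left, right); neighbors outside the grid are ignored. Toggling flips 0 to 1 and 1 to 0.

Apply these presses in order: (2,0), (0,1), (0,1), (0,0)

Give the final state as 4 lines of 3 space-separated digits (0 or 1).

After press 1 at (2,0):
1 1 0
0 0 1
1 0 1
0 1 1

After press 2 at (0,1):
0 0 1
0 1 1
1 0 1
0 1 1

After press 3 at (0,1):
1 1 0
0 0 1
1 0 1
0 1 1

After press 4 at (0,0):
0 0 0
1 0 1
1 0 1
0 1 1

Answer: 0 0 0
1 0 1
1 0 1
0 1 1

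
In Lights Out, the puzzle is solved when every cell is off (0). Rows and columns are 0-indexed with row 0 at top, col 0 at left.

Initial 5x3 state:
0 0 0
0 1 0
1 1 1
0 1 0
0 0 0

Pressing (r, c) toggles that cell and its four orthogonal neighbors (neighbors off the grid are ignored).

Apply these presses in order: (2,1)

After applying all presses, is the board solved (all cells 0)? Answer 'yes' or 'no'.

After press 1 at (2,1):
0 0 0
0 0 0
0 0 0
0 0 0
0 0 0

Lights still on: 0

Answer: yes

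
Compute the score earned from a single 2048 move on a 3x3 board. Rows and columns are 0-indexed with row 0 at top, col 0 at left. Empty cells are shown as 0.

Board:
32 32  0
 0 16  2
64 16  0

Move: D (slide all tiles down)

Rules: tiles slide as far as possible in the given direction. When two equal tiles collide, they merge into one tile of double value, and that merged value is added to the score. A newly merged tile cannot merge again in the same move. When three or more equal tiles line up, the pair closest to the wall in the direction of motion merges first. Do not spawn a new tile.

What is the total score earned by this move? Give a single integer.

Slide down:
col 0: [32, 0, 64] -> [0, 32, 64]  score +0 (running 0)
col 1: [32, 16, 16] -> [0, 32, 32]  score +32 (running 32)
col 2: [0, 2, 0] -> [0, 0, 2]  score +0 (running 32)
Board after move:
 0  0  0
32 32  0
64 32  2

Answer: 32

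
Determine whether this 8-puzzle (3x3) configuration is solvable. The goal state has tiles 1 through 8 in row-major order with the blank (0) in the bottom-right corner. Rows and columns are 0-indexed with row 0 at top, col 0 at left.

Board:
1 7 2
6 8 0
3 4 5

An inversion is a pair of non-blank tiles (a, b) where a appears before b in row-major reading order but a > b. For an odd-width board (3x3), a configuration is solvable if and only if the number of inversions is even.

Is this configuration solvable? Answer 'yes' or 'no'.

Inversions (pairs i<j in row-major order where tile[i] > tile[j] > 0): 11
11 is odd, so the puzzle is not solvable.

Answer: no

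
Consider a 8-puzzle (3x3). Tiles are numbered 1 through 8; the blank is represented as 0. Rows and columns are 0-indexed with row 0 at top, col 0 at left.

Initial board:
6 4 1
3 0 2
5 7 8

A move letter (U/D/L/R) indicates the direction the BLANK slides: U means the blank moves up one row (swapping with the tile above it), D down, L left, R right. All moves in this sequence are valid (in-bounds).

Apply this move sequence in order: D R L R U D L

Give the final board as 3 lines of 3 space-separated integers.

Answer: 6 4 1
3 7 2
5 0 8

Derivation:
After move 1 (D):
6 4 1
3 7 2
5 0 8

After move 2 (R):
6 4 1
3 7 2
5 8 0

After move 3 (L):
6 4 1
3 7 2
5 0 8

After move 4 (R):
6 4 1
3 7 2
5 8 0

After move 5 (U):
6 4 1
3 7 0
5 8 2

After move 6 (D):
6 4 1
3 7 2
5 8 0

After move 7 (L):
6 4 1
3 7 2
5 0 8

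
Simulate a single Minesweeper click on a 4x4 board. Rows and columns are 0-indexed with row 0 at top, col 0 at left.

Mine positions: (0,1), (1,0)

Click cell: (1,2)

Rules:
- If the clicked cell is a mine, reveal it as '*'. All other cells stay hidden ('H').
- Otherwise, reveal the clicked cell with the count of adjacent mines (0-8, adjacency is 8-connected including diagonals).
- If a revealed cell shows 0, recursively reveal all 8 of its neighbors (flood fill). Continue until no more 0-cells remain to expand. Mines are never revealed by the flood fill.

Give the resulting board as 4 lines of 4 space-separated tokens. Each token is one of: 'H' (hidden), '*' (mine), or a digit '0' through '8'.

H H H H
H H 1 H
H H H H
H H H H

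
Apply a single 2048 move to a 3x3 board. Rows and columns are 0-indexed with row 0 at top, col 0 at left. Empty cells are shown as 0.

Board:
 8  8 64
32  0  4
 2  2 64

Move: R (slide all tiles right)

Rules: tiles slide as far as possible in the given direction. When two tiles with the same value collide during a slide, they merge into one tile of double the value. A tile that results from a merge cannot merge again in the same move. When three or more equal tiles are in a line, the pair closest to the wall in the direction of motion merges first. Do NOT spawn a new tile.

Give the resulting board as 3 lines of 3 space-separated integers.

Slide right:
row 0: [8, 8, 64] -> [0, 16, 64]
row 1: [32, 0, 4] -> [0, 32, 4]
row 2: [2, 2, 64] -> [0, 4, 64]

Answer:  0 16 64
 0 32  4
 0  4 64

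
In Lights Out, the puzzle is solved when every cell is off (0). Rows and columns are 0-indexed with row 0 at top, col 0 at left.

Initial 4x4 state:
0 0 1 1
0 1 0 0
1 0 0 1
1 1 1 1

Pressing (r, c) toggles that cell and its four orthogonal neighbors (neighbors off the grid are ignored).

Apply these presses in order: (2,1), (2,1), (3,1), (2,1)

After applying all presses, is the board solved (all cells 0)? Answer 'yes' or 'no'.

After press 1 at (2,1):
0 0 1 1
0 0 0 0
0 1 1 1
1 0 1 1

After press 2 at (2,1):
0 0 1 1
0 1 0 0
1 0 0 1
1 1 1 1

After press 3 at (3,1):
0 0 1 1
0 1 0 0
1 1 0 1
0 0 0 1

After press 4 at (2,1):
0 0 1 1
0 0 0 0
0 0 1 1
0 1 0 1

Lights still on: 6

Answer: no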